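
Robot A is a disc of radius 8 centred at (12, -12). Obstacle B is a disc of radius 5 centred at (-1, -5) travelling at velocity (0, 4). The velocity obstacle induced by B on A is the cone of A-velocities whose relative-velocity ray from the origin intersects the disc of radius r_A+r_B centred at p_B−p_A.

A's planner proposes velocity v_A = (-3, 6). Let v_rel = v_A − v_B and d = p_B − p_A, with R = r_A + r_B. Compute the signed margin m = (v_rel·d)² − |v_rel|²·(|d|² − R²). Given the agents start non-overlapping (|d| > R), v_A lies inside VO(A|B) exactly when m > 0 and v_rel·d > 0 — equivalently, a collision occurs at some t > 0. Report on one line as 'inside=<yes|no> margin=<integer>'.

d = (-13, 7),  |d|² = 218;  R = 8+5 = 13,  c = 218−13² = 49
v_rel = (-3, 2),  |v_rel|² = 13;  v_rel·d = (-3)·(-13) + (2)·(7) = 53
13·t² − 106·t + 49 = 0  ⇒  m = 53² − 13·49 = 2172
m = 2172 > 0,  v_rel·d = 53 > 0  ⇒  inside

inside=yes margin=2172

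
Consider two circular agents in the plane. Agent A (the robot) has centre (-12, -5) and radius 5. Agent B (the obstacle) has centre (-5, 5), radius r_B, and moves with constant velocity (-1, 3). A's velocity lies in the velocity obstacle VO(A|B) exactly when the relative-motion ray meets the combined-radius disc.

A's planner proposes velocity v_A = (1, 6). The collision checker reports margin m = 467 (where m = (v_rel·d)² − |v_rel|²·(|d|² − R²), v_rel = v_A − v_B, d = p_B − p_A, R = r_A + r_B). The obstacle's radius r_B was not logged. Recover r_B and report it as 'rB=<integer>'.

m = 467
d = (7, 10);  v_rel = (2, 3),  |v_rel|² = 13
v_rel×d = (2)·(10) − (3)·(7) = -1
since m = R²·13 − (-1)²:  R² = (1 + 467) / 13 = 36
R = √36 = 6  ⇒  r_B = 6 − 5 = 1

rB=1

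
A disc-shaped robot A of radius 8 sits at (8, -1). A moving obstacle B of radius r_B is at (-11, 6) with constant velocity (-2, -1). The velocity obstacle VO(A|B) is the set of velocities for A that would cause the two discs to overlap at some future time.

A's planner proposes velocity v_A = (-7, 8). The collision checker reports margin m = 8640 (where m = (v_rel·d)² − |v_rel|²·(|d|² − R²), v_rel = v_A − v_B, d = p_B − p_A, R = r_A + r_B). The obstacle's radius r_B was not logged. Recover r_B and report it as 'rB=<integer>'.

m = 8640
d = (-19, 7);  v_rel = (-5, 9),  |v_rel|² = 106
v_rel×d = (-5)·(7) − (9)·(-19) = 136
since m = R²·106 − 136²:  R² = (18496 + 8640) / 106 = 256
R = √256 = 16  ⇒  r_B = 16 − 8 = 8

rB=8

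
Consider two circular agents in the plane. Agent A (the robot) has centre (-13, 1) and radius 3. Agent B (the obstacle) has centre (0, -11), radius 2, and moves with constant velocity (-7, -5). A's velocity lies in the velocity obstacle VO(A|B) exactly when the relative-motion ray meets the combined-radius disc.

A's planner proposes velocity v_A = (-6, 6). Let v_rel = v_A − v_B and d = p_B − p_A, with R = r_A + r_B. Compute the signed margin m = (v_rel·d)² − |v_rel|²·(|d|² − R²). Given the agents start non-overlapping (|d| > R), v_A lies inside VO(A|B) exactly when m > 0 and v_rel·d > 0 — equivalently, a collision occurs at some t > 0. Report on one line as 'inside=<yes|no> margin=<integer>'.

d = (13, -12),  |d|² = 313;  R = 3+2 = 5,  c = 313−5² = 288
v_rel = (1, 11),  |v_rel|² = 122;  v_rel·d = (1)·(13) + (11)·(-12) = -119
122·t² + 238·t + 288 = 0  ⇒  m = (-119)² − 122·288 = -20975
m = -20975 < 0,  v_rel·d = -119 < 0  ⇒  outside

inside=no margin=-20975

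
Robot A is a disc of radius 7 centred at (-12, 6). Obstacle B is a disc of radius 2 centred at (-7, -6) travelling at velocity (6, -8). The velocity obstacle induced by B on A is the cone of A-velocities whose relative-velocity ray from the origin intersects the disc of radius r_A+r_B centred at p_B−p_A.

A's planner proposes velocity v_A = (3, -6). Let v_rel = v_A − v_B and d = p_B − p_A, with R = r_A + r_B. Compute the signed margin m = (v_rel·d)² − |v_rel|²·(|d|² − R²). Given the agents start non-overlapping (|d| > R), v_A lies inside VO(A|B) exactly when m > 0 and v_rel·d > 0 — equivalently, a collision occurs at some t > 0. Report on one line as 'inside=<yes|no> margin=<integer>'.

d = (5, -12),  |d|² = 169;  R = 7+2 = 9,  c = 169−9² = 88
v_rel = (-3, 2),  |v_rel|² = 13;  v_rel·d = (-3)·(5) + (2)·(-12) = -39
13·t² + 78·t + 88 = 0  ⇒  m = (-39)² − 13·88 = 377
m = 377 > 0,  v_rel·d = -39 < 0  ⇒  outside

inside=no margin=377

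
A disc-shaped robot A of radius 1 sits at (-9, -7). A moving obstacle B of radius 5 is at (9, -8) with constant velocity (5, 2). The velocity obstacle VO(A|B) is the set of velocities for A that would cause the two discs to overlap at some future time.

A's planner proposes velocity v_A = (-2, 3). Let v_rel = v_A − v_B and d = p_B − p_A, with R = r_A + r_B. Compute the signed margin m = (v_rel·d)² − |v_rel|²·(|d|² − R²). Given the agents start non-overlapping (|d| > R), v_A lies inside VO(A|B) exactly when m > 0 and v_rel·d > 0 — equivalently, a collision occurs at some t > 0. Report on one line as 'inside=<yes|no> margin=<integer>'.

d = (18, -1),  |d|² = 325;  R = 1+5 = 6,  c = 325−6² = 289
v_rel = (-7, 1),  |v_rel|² = 50;  v_rel·d = (-7)·(18) + (1)·(-1) = -127
50·t² + 254·t + 289 = 0  ⇒  m = (-127)² − 50·289 = 1679
m = 1679 > 0,  v_rel·d = -127 < 0  ⇒  outside

inside=no margin=1679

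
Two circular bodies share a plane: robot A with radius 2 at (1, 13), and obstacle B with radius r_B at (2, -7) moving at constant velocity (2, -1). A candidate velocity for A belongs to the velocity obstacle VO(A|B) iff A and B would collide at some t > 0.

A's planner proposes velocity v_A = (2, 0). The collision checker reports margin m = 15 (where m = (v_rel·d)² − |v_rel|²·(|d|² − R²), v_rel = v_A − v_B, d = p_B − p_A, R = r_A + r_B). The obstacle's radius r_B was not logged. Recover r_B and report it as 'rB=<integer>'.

m = 15
d = (1, -20);  v_rel = (0, 1),  |v_rel|² = 1
v_rel×d = (0)·(-20) − (1)·(1) = -1
since m = R²·1 − (-1)²:  R² = (1 + 15) / 1 = 16
R = √16 = 4  ⇒  r_B = 4 − 2 = 2

rB=2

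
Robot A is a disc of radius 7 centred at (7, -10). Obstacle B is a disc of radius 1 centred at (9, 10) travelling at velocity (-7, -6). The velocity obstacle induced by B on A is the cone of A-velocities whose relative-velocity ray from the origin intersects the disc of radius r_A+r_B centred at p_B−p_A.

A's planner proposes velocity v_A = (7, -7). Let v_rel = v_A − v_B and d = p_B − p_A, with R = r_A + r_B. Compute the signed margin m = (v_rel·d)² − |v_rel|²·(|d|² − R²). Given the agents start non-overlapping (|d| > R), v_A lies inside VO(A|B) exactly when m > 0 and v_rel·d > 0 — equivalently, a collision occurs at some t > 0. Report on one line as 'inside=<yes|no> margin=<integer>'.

d = (2, 20),  |d|² = 404;  R = 7+1 = 8,  c = 404−8² = 340
v_rel = (14, -1),  |v_rel|² = 197;  v_rel·d = (14)·(2) + (-1)·(20) = 8
197·t² − 16·t + 340 = 0  ⇒  m = 8² − 197·340 = -66916
m = -66916 < 0,  v_rel·d = 8 > 0  ⇒  outside

inside=no margin=-66916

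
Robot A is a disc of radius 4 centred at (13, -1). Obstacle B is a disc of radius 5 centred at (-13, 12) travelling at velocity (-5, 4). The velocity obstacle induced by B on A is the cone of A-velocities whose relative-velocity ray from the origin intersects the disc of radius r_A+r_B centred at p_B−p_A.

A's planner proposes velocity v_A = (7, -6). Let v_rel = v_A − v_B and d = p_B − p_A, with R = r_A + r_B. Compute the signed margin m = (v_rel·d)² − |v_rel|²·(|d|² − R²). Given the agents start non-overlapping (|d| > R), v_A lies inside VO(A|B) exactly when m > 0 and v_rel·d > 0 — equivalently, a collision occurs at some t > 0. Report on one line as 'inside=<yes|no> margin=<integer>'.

d = (-26, 13),  |d|² = 845;  R = 4+5 = 9,  c = 845−9² = 764
v_rel = (12, -10),  |v_rel|² = 244;  v_rel·d = (12)·(-26) + (-10)·(13) = -442
244·t² + 884·t + 764 = 0  ⇒  m = (-442)² − 244·764 = 8948
m = 8948 > 0,  v_rel·d = -442 < 0  ⇒  outside

inside=no margin=8948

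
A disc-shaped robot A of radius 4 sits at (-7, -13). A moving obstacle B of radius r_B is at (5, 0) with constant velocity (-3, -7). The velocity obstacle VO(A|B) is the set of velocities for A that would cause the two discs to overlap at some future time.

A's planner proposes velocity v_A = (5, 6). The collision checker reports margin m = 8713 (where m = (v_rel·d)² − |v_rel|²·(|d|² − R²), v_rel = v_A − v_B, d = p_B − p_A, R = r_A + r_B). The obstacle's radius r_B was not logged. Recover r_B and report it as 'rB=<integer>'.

m = 8713
d = (12, 13);  v_rel = (8, 13),  |v_rel|² = 233
v_rel×d = (8)·(13) − (13)·(12) = -52
since m = R²·233 − (-52)²:  R² = (2704 + 8713) / 233 = 49
R = √49 = 7  ⇒  r_B = 7 − 4 = 3

rB=3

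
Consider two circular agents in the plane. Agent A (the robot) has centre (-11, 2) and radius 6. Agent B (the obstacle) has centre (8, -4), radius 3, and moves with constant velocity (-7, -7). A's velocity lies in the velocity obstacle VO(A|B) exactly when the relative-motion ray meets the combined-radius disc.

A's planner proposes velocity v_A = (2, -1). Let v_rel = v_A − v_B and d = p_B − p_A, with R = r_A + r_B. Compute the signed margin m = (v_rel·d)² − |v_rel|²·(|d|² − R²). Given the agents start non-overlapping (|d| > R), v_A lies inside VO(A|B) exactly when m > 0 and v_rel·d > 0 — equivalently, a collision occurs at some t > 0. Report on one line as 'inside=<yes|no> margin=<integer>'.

d = (19, -6),  |d|² = 397;  R = 6+3 = 9,  c = 397−9² = 316
v_rel = (9, 6),  |v_rel|² = 117;  v_rel·d = (9)·(19) + (6)·(-6) = 135
117·t² − 270·t + 316 = 0  ⇒  m = 135² − 117·316 = -18747
m = -18747 < 0,  v_rel·d = 135 > 0  ⇒  outside

inside=no margin=-18747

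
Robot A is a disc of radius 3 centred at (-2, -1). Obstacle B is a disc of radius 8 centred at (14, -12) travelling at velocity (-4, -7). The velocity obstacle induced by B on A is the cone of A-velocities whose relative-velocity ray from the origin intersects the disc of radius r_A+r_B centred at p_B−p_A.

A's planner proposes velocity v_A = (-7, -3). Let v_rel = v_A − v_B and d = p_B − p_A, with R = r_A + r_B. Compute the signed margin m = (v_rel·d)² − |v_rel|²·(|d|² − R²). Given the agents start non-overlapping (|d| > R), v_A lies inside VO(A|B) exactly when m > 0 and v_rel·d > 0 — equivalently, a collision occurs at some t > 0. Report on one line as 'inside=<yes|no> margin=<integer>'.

d = (16, -11),  |d|² = 377;  R = 3+8 = 11,  c = 377−11² = 256
v_rel = (-3, 4),  |v_rel|² = 25;  v_rel·d = (-3)·(16) + (4)·(-11) = -92
25·t² + 184·t + 256 = 0  ⇒  m = (-92)² − 25·256 = 2064
m = 2064 > 0,  v_rel·d = -92 < 0  ⇒  outside

inside=no margin=2064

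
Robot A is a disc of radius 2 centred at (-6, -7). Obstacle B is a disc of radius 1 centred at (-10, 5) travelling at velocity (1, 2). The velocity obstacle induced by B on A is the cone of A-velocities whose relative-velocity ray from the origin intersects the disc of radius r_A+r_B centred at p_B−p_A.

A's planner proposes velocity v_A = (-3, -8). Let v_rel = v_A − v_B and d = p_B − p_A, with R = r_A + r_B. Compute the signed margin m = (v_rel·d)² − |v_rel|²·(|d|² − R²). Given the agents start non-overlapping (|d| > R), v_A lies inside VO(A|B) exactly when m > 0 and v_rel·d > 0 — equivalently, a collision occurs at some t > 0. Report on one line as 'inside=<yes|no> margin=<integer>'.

d = (-4, 12),  |d|² = 160;  R = 2+1 = 3,  c = 160−3² = 151
v_rel = (-4, -10),  |v_rel|² = 116;  v_rel·d = (-4)·(-4) + (-10)·(12) = -104
116·t² + 208·t + 151 = 0  ⇒  m = (-104)² − 116·151 = -6700
m = -6700 < 0,  v_rel·d = -104 < 0  ⇒  outside

inside=no margin=-6700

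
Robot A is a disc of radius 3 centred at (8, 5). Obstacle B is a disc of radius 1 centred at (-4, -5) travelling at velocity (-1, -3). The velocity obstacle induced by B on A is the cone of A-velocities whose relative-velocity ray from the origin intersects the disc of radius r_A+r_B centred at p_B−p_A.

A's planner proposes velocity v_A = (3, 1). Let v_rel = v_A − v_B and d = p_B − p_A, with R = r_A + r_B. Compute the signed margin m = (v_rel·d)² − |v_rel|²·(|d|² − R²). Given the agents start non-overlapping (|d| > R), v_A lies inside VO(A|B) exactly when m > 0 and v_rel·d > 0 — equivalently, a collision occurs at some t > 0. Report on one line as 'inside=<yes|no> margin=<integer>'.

d = (-12, -10),  |d|² = 244;  R = 3+1 = 4,  c = 244−4² = 228
v_rel = (4, 4),  |v_rel|² = 32;  v_rel·d = (4)·(-12) + (4)·(-10) = -88
32·t² + 176·t + 228 = 0  ⇒  m = (-88)² − 32·228 = 448
m = 448 > 0,  v_rel·d = -88 < 0  ⇒  outside

inside=no margin=448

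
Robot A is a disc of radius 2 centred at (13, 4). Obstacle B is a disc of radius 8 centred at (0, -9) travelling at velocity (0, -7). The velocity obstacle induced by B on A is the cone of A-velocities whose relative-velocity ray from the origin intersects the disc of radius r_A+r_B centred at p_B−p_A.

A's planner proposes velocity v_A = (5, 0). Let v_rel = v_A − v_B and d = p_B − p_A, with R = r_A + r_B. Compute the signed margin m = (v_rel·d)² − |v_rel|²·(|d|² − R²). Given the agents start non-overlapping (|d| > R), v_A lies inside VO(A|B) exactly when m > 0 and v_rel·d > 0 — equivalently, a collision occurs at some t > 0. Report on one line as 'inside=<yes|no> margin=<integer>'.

d = (-13, -13),  |d|² = 338;  R = 2+8 = 10,  c = 338−10² = 238
v_rel = (5, 7),  |v_rel|² = 74;  v_rel·d = (5)·(-13) + (7)·(-13) = -156
74·t² + 312·t + 238 = 0  ⇒  m = (-156)² − 74·238 = 6724
m = 6724 > 0,  v_rel·d = -156 < 0  ⇒  outside

inside=no margin=6724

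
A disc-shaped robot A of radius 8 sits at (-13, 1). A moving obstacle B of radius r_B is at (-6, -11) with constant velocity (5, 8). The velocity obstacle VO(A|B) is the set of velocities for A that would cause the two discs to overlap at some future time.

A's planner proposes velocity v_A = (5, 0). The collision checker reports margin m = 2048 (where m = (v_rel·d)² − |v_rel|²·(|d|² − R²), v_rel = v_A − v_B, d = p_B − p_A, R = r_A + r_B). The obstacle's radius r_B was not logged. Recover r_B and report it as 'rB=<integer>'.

m = 2048
d = (7, -12);  v_rel = (0, -8),  |v_rel|² = 64
v_rel×d = (0)·(-12) − (-8)·(7) = 56
since m = R²·64 − 56²:  R² = (3136 + 2048) / 64 = 81
R = √81 = 9  ⇒  r_B = 9 − 8 = 1

rB=1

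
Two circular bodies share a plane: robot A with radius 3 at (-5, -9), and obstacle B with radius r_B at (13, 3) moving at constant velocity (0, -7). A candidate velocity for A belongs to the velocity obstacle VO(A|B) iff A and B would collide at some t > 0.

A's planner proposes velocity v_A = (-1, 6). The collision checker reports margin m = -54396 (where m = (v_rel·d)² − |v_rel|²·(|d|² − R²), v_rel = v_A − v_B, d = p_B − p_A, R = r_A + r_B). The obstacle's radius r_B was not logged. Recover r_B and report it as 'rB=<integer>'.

m = -54396
d = (18, 12);  v_rel = (-1, 13),  |v_rel|² = 170
v_rel×d = (-1)·(12) − (13)·(18) = -246
since m = R²·170 − (-246)²:  R² = (60516 + -54396) / 170 = 36
R = √36 = 6  ⇒  r_B = 6 − 3 = 3

rB=3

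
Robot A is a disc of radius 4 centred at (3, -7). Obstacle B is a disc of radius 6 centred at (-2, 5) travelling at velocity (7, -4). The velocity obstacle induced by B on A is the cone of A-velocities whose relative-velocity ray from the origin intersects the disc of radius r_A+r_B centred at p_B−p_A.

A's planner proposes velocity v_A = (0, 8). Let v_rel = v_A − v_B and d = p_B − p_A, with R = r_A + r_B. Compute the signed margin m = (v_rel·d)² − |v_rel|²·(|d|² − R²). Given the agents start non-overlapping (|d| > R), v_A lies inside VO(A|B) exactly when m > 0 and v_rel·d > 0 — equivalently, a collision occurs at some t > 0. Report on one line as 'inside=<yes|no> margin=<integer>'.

d = (-5, 12),  |d|² = 169;  R = 4+6 = 10,  c = 169−10² = 69
v_rel = (-7, 12),  |v_rel|² = 193;  v_rel·d = (-7)·(-5) + (12)·(12) = 179
193·t² − 358·t + 69 = 0  ⇒  m = 179² − 193·69 = 18724
m = 18724 > 0,  v_rel·d = 179 > 0  ⇒  inside

inside=yes margin=18724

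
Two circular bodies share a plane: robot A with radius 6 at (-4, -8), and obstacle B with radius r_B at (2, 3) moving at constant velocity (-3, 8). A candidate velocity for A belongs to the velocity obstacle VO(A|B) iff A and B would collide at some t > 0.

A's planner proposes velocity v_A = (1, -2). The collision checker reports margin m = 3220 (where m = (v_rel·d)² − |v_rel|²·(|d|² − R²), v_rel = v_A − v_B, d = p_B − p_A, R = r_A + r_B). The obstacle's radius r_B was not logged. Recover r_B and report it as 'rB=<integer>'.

m = 3220
d = (6, 11);  v_rel = (4, -10),  |v_rel|² = 116
v_rel×d = (4)·(11) − (-10)·(6) = 104
since m = R²·116 − 104²:  R² = (10816 + 3220) / 116 = 121
R = √121 = 11  ⇒  r_B = 11 − 6 = 5

rB=5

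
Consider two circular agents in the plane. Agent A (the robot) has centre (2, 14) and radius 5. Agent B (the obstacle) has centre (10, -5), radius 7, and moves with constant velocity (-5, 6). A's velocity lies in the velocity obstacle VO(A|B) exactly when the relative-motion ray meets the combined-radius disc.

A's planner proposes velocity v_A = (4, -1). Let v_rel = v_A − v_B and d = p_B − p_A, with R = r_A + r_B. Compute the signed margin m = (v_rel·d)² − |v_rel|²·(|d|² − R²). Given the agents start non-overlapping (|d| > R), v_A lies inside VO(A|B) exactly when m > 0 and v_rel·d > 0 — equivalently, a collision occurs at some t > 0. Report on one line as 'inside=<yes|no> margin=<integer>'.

d = (8, -19),  |d|² = 425;  R = 5+7 = 12,  c = 425−12² = 281
v_rel = (9, -7),  |v_rel|² = 130;  v_rel·d = (9)·(8) + (-7)·(-19) = 205
130·t² − 410·t + 281 = 0  ⇒  m = 205² − 130·281 = 5495
m = 5495 > 0,  v_rel·d = 205 > 0  ⇒  inside

inside=yes margin=5495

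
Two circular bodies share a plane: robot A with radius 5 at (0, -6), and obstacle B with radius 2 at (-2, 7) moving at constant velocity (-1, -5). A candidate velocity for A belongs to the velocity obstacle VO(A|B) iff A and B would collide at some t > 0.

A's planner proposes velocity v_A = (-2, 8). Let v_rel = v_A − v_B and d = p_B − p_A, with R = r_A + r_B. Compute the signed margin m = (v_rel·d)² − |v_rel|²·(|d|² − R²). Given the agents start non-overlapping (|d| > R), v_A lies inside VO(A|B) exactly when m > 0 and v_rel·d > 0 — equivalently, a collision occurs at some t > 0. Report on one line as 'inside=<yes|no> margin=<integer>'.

d = (-2, 13),  |d|² = 173;  R = 5+2 = 7,  c = 173−7² = 124
v_rel = (-1, 13),  |v_rel|² = 170;  v_rel·d = (-1)·(-2) + (13)·(13) = 171
170·t² − 342·t + 124 = 0  ⇒  m = 171² − 170·124 = 8161
m = 8161 > 0,  v_rel·d = 171 > 0  ⇒  inside

inside=yes margin=8161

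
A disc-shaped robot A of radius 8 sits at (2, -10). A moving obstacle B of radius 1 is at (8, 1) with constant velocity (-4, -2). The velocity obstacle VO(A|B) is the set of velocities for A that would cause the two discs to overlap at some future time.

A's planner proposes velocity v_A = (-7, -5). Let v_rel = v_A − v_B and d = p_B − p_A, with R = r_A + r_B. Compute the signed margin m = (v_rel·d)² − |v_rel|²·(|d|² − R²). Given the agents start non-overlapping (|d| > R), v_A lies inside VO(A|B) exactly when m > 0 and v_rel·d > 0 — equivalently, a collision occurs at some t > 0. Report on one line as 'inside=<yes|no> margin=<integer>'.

d = (6, 11),  |d|² = 157;  R = 8+1 = 9,  c = 157−9² = 76
v_rel = (-3, -3),  |v_rel|² = 18;  v_rel·d = (-3)·(6) + (-3)·(11) = -51
18·t² + 102·t + 76 = 0  ⇒  m = (-51)² − 18·76 = 1233
m = 1233 > 0,  v_rel·d = -51 < 0  ⇒  outside

inside=no margin=1233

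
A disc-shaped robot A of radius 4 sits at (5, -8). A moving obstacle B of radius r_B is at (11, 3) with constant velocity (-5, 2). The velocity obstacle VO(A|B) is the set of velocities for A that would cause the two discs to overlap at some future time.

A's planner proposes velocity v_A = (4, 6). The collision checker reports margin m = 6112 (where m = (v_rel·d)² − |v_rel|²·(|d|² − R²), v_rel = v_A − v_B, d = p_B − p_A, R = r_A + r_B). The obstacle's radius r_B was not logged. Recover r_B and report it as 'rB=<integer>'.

m = 6112
d = (6, 11);  v_rel = (9, 4),  |v_rel|² = 97
v_rel×d = (9)·(11) − (4)·(6) = 75
since m = R²·97 − 75²:  R² = (5625 + 6112) / 97 = 121
R = √121 = 11  ⇒  r_B = 11 − 4 = 7

rB=7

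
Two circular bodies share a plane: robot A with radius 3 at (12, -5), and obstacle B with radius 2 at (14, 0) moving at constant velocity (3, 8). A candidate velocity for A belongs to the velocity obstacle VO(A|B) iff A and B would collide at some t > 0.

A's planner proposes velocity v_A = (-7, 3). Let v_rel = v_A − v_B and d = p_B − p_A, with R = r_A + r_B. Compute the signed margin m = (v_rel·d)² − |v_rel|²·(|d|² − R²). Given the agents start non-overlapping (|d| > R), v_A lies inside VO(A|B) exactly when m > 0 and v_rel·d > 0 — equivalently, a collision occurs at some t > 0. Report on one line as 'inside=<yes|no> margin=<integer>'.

d = (2, 5),  |d|² = 29;  R = 3+2 = 5,  c = 29−5² = 4
v_rel = (-10, -5),  |v_rel|² = 125;  v_rel·d = (-10)·(2) + (-5)·(5) = -45
125·t² + 90·t + 4 = 0  ⇒  m = (-45)² − 125·4 = 1525
m = 1525 > 0,  v_rel·d = -45 < 0  ⇒  outside

inside=no margin=1525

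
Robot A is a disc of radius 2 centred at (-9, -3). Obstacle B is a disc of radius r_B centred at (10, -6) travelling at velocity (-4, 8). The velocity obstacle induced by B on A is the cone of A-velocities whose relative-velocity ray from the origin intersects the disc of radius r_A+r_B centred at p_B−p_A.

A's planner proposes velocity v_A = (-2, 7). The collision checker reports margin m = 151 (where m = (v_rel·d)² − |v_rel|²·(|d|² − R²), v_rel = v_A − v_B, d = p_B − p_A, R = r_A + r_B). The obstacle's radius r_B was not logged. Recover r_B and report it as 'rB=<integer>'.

m = 151
d = (19, -3);  v_rel = (2, -1),  |v_rel|² = 5
v_rel×d = (2)·(-3) − (-1)·(19) = 13
since m = R²·5 − 13²:  R² = (169 + 151) / 5 = 64
R = √64 = 8  ⇒  r_B = 8 − 2 = 6

rB=6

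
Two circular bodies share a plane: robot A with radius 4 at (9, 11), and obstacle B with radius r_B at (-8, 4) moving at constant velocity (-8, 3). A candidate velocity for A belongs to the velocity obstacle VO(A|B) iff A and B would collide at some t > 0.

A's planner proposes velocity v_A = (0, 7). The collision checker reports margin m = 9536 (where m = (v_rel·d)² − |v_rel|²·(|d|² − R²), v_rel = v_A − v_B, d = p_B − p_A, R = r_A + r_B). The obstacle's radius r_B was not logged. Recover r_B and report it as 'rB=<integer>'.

m = 9536
d = (-17, -7);  v_rel = (8, 4),  |v_rel|² = 80
v_rel×d = (8)·(-7) − (4)·(-17) = 12
since m = R²·80 − 12²:  R² = (144 + 9536) / 80 = 121
R = √121 = 11  ⇒  r_B = 11 − 4 = 7

rB=7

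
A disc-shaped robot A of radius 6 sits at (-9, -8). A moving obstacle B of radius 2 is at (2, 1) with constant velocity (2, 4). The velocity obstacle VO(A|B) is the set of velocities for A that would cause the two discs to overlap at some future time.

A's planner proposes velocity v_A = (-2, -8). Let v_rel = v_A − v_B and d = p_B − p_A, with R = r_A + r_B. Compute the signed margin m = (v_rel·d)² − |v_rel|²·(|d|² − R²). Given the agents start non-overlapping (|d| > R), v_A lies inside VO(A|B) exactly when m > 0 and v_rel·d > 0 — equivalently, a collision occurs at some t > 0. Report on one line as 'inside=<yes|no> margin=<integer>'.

d = (11, 9),  |d|² = 202;  R = 6+2 = 8,  c = 202−8² = 138
v_rel = (-4, -12),  |v_rel|² = 160;  v_rel·d = (-4)·(11) + (-12)·(9) = -152
160·t² + 304·t + 138 = 0  ⇒  m = (-152)² − 160·138 = 1024
m = 1024 > 0,  v_rel·d = -152 < 0  ⇒  outside

inside=no margin=1024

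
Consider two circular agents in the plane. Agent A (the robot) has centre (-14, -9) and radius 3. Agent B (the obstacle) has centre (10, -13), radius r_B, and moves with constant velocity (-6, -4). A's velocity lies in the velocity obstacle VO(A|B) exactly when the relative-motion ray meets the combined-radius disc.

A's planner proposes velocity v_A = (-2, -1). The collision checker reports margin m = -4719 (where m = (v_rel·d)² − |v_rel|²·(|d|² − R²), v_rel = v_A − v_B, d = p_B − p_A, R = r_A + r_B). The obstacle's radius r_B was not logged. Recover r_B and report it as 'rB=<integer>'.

m = -4719
d = (24, -4);  v_rel = (4, 3),  |v_rel|² = 25
v_rel×d = (4)·(-4) − (3)·(24) = -88
since m = R²·25 − (-88)²:  R² = (7744 + -4719) / 25 = 121
R = √121 = 11  ⇒  r_B = 11 − 3 = 8

rB=8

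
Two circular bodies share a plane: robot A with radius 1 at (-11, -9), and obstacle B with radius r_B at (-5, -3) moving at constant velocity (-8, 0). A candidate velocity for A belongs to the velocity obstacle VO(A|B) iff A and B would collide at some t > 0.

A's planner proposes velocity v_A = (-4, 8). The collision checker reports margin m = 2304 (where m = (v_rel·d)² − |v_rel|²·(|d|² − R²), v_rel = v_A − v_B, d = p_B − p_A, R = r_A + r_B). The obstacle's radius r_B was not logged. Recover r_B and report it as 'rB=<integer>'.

m = 2304
d = (6, 6);  v_rel = (4, 8),  |v_rel|² = 80
v_rel×d = (4)·(6) − (8)·(6) = -24
since m = R²·80 − (-24)²:  R² = (576 + 2304) / 80 = 36
R = √36 = 6  ⇒  r_B = 6 − 1 = 5

rB=5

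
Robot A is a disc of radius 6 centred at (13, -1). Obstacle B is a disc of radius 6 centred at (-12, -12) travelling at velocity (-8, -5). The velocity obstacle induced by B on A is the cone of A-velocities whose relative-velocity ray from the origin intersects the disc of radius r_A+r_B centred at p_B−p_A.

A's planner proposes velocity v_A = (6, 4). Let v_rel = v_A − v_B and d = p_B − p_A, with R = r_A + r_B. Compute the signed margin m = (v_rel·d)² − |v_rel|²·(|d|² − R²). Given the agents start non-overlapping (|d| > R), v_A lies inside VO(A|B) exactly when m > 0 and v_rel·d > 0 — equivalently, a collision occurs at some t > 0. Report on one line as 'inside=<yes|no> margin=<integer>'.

d = (-25, -11),  |d|² = 746;  R = 6+6 = 12,  c = 746−12² = 602
v_rel = (14, 9),  |v_rel|² = 277;  v_rel·d = (14)·(-25) + (9)·(-11) = -449
277·t² + 898·t + 602 = 0  ⇒  m = (-449)² − 277·602 = 34847
m = 34847 > 0,  v_rel·d = -449 < 0  ⇒  outside

inside=no margin=34847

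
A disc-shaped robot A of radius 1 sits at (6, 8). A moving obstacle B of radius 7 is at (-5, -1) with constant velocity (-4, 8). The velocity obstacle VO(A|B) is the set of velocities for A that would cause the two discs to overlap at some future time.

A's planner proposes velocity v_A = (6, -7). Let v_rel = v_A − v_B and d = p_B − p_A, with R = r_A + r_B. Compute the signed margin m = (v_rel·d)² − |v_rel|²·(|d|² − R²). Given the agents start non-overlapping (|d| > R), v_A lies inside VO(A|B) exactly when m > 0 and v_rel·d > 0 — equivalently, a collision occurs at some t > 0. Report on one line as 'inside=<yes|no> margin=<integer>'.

d = (-11, -9),  |d|² = 202;  R = 1+7 = 8,  c = 202−8² = 138
v_rel = (10, -15),  |v_rel|² = 325;  v_rel·d = (10)·(-11) + (-15)·(-9) = 25
325·t² − 50·t + 138 = 0  ⇒  m = 25² − 325·138 = -44225
m = -44225 < 0,  v_rel·d = 25 > 0  ⇒  outside

inside=no margin=-44225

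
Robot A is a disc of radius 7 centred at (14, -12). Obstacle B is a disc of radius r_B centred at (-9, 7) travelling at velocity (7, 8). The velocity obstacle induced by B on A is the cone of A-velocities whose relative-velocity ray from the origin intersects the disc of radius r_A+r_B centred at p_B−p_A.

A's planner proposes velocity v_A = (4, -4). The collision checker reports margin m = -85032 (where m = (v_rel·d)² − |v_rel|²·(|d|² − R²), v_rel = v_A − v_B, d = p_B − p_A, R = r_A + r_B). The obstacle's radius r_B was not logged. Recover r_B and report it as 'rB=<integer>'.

m = -85032
d = (-23, 19);  v_rel = (-3, -12),  |v_rel|² = 153
v_rel×d = (-3)·(19) − (-12)·(-23) = -333
since m = R²·153 − (-333)²:  R² = (110889 + -85032) / 153 = 169
R = √169 = 13  ⇒  r_B = 13 − 7 = 6

rB=6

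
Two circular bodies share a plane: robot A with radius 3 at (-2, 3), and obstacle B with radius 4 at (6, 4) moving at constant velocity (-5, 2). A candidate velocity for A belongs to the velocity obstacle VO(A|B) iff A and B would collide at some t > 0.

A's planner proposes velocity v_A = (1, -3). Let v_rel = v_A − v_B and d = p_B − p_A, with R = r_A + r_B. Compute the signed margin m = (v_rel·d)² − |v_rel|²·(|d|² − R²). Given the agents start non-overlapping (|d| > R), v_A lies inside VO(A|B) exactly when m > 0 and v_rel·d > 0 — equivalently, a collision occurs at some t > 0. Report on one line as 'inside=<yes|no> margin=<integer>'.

d = (8, 1),  |d|² = 65;  R = 3+4 = 7,  c = 65−7² = 16
v_rel = (6, -5),  |v_rel|² = 61;  v_rel·d = (6)·(8) + (-5)·(1) = 43
61·t² − 86·t + 16 = 0  ⇒  m = 43² − 61·16 = 873
m = 873 > 0,  v_rel·d = 43 > 0  ⇒  inside

inside=yes margin=873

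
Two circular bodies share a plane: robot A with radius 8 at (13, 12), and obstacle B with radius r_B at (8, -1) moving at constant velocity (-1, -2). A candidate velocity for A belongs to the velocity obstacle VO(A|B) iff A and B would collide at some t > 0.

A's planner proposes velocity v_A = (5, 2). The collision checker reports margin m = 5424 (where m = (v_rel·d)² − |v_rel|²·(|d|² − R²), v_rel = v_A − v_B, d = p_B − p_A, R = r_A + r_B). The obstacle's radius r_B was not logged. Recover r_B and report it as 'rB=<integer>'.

m = 5424
d = (-5, -13);  v_rel = (6, 4),  |v_rel|² = 52
v_rel×d = (6)·(-13) − (4)·(-5) = -58
since m = R²·52 − (-58)²:  R² = (3364 + 5424) / 52 = 169
R = √169 = 13  ⇒  r_B = 13 − 8 = 5

rB=5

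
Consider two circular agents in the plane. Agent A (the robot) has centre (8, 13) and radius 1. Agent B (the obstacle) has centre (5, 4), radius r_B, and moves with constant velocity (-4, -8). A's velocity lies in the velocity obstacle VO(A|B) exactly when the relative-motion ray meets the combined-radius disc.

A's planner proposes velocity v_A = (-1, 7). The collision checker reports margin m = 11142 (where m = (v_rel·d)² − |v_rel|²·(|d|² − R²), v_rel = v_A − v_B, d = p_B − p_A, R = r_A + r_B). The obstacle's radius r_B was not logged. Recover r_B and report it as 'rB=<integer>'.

m = 11142
d = (-3, -9);  v_rel = (3, 15),  |v_rel|² = 234
v_rel×d = (3)·(-9) − (15)·(-3) = 18
since m = R²·234 − 18²:  R² = (324 + 11142) / 234 = 49
R = √49 = 7  ⇒  r_B = 7 − 1 = 6

rB=6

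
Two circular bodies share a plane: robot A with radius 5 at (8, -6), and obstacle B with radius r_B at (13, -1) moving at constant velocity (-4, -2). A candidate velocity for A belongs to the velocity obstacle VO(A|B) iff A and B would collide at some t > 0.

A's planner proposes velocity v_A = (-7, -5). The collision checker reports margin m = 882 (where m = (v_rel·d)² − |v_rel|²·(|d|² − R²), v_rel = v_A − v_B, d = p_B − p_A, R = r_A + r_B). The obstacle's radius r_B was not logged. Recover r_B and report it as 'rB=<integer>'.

m = 882
d = (5, 5);  v_rel = (-3, -3),  |v_rel|² = 18
v_rel×d = (-3)·(5) − (-3)·(5) = 0
since m = R²·18 − 0²:  R² = (0 + 882) / 18 = 49
R = √49 = 7  ⇒  r_B = 7 − 5 = 2

rB=2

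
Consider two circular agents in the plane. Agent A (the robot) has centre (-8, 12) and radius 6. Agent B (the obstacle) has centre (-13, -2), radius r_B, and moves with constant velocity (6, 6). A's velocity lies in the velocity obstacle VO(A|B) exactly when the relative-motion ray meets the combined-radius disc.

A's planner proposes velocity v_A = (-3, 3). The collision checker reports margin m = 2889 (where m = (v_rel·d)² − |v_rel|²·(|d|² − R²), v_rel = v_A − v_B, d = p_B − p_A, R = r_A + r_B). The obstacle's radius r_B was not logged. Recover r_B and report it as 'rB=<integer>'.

m = 2889
d = (-5, -14);  v_rel = (-9, -3),  |v_rel|² = 90
v_rel×d = (-9)·(-14) − (-3)·(-5) = 111
since m = R²·90 − 111²:  R² = (12321 + 2889) / 90 = 169
R = √169 = 13  ⇒  r_B = 13 − 6 = 7

rB=7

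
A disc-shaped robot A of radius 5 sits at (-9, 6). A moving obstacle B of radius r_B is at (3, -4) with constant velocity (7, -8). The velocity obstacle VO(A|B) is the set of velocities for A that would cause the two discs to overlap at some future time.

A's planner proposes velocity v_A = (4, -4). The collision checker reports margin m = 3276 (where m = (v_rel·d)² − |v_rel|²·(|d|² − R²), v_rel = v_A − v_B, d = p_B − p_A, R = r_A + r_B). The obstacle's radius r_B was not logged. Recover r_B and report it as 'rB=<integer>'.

m = 3276
d = (12, -10);  v_rel = (-3, 4),  |v_rel|² = 25
v_rel×d = (-3)·(-10) − (4)·(12) = -18
since m = R²·25 − (-18)²:  R² = (324 + 3276) / 25 = 144
R = √144 = 12  ⇒  r_B = 12 − 5 = 7

rB=7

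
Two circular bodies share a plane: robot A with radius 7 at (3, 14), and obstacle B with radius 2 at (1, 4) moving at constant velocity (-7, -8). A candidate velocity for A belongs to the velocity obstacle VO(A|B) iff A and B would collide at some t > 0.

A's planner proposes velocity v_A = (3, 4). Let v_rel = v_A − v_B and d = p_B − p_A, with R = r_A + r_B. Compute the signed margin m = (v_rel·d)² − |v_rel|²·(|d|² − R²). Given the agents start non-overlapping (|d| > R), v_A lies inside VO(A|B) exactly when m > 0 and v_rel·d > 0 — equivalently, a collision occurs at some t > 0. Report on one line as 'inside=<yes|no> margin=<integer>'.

d = (-2, -10),  |d|² = 104;  R = 7+2 = 9,  c = 104−9² = 23
v_rel = (10, 12),  |v_rel|² = 244;  v_rel·d = (10)·(-2) + (12)·(-10) = -140
244·t² + 280·t + 23 = 0  ⇒  m = (-140)² − 244·23 = 13988
m = 13988 > 0,  v_rel·d = -140 < 0  ⇒  outside

inside=no margin=13988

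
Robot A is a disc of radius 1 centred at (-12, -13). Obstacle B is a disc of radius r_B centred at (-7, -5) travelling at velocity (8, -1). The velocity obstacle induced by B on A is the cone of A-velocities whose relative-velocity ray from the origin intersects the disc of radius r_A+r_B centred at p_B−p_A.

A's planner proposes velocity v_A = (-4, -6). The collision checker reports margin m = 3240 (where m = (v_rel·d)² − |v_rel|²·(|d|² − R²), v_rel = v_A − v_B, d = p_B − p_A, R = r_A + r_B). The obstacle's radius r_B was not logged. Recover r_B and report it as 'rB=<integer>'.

m = 3240
d = (5, 8);  v_rel = (-12, -5),  |v_rel|² = 169
v_rel×d = (-12)·(8) − (-5)·(5) = -71
since m = R²·169 − (-71)²:  R² = (5041 + 3240) / 169 = 49
R = √49 = 7  ⇒  r_B = 7 − 1 = 6

rB=6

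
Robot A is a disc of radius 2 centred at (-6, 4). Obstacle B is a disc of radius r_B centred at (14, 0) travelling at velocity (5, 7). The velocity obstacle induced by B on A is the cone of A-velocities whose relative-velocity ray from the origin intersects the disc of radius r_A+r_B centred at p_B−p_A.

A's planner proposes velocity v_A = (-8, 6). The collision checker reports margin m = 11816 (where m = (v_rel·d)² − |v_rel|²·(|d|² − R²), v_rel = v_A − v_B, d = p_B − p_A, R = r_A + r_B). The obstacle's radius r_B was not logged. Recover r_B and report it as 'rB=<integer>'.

m = 11816
d = (20, -4);  v_rel = (-13, -1),  |v_rel|² = 170
v_rel×d = (-13)·(-4) − (-1)·(20) = 72
since m = R²·170 − 72²:  R² = (5184 + 11816) / 170 = 100
R = √100 = 10  ⇒  r_B = 10 − 2 = 8

rB=8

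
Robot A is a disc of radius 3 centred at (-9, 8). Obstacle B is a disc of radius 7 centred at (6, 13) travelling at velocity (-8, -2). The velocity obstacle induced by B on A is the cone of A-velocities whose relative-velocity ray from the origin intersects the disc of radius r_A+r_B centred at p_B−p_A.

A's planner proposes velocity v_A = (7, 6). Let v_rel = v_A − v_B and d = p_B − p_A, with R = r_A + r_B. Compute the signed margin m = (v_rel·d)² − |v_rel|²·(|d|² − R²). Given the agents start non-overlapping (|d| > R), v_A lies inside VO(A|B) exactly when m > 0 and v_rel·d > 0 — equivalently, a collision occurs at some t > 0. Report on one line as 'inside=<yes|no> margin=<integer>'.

d = (15, 5),  |d|² = 250;  R = 3+7 = 10,  c = 250−10² = 150
v_rel = (15, 8),  |v_rel|² = 289;  v_rel·d = (15)·(15) + (8)·(5) = 265
289·t² − 530·t + 150 = 0  ⇒  m = 265² − 289·150 = 26875
m = 26875 > 0,  v_rel·d = 265 > 0  ⇒  inside

inside=yes margin=26875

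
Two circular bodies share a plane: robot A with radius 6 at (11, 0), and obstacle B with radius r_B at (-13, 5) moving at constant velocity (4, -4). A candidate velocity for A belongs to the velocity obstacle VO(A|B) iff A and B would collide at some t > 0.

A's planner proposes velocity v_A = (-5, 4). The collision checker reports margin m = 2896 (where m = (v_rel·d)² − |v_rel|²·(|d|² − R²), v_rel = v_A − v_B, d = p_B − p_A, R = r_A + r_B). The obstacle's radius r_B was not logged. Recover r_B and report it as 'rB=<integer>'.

m = 2896
d = (-24, 5);  v_rel = (-9, 8),  |v_rel|² = 145
v_rel×d = (-9)·(5) − (8)·(-24) = 147
since m = R²·145 − 147²:  R² = (21609 + 2896) / 145 = 169
R = √169 = 13  ⇒  r_B = 13 − 6 = 7

rB=7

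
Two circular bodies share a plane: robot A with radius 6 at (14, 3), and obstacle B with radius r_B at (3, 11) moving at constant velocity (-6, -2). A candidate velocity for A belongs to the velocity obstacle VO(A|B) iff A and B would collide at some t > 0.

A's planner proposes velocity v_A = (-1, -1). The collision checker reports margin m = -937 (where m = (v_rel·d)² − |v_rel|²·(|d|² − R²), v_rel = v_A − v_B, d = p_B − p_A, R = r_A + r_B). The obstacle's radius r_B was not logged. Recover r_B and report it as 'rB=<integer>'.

m = -937
d = (-11, 8);  v_rel = (5, 1),  |v_rel|² = 26
v_rel×d = (5)·(8) − (1)·(-11) = 51
since m = R²·26 − 51²:  R² = (2601 + -937) / 26 = 64
R = √64 = 8  ⇒  r_B = 8 − 6 = 2

rB=2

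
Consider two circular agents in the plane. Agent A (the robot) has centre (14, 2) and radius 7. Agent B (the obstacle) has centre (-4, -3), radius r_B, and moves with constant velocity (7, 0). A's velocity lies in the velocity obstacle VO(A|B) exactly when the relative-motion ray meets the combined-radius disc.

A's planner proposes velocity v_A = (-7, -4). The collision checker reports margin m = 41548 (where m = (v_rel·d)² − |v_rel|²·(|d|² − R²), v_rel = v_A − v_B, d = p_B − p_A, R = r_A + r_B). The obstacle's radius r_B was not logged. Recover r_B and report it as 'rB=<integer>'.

m = 41548
d = (-18, -5);  v_rel = (-14, -4),  |v_rel|² = 212
v_rel×d = (-14)·(-5) − (-4)·(-18) = -2
since m = R²·212 − (-2)²:  R² = (4 + 41548) / 212 = 196
R = √196 = 14  ⇒  r_B = 14 − 7 = 7

rB=7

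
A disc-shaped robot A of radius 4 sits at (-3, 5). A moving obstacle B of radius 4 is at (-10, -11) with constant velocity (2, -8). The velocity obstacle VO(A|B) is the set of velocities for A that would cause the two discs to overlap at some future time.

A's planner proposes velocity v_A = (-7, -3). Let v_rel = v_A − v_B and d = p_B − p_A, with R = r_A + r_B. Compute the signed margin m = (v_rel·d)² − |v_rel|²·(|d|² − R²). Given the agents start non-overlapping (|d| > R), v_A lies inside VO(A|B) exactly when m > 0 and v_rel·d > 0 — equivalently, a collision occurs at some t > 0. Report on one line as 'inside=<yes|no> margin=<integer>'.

d = (-7, -16),  |d|² = 305;  R = 4+4 = 8,  c = 305−8² = 241
v_rel = (-9, 5),  |v_rel|² = 106;  v_rel·d = (-9)·(-7) + (5)·(-16) = -17
106·t² + 34·t + 241 = 0  ⇒  m = (-17)² − 106·241 = -25257
m = -25257 < 0,  v_rel·d = -17 < 0  ⇒  outside

inside=no margin=-25257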